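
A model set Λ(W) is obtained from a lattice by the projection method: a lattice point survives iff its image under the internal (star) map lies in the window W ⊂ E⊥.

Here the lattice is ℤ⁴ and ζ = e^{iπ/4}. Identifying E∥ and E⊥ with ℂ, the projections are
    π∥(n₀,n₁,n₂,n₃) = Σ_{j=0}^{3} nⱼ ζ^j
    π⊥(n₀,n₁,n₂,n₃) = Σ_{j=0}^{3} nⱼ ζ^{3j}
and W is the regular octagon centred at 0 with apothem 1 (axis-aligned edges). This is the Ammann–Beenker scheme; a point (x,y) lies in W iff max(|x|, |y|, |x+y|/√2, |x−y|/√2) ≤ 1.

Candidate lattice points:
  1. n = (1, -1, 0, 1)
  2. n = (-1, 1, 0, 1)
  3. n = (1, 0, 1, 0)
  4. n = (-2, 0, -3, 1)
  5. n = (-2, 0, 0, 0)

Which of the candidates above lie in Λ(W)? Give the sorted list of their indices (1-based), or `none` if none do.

none

With ζ = e^{iπ/4} the internal vectors are ζ^0,ζ^3,ζ^6,ζ^9.
#1 (1, -1, 0, 1): internal (2.41421, 0.00000); octagon support 2.41421 vs apothem 1 → ∉ W
#2 (-1, 1, 0, 1): internal (-1.00000, 1.41421); octagon support 1.70711 vs apothem 1 → ∉ W
#3 (1, 0, 1, 0): internal (1.00000, -1.00000); octagon support 1.41421 vs apothem 1 → ∉ W
#4 (-2, 0, -3, 1): internal (-1.29289, 3.70711); octagon support 3.70711 vs apothem 1 → ∉ W
#5 (-2, 0, 0, 0): internal (-2.00000, 0.00000); octagon support 2.00000 vs apothem 1 → ∉ W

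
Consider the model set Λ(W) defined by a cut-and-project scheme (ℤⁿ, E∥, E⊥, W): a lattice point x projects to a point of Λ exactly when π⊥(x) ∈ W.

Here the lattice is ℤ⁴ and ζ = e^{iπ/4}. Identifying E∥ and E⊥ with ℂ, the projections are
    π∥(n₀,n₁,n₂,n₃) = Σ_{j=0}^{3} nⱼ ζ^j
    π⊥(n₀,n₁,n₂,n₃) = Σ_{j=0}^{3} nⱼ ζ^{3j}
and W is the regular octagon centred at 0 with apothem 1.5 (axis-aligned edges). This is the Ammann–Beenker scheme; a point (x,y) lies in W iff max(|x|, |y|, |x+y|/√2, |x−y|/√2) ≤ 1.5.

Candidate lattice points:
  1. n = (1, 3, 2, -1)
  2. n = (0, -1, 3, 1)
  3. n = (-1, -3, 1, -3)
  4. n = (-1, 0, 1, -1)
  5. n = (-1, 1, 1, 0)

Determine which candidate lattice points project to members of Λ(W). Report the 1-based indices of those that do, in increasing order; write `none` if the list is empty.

Internal map: ζ^{3j} for j=0..3 gives (1,0), (−√2/2,√2/2), (0,−1), (√2/2,√2/2).
#1 (1, 3, 2, -1): internal (-1.8284, -0.5858); octagon support 1.8284 vs apothem 1.5 → ∉ W
#2 (0, -1, 3, 1): internal (1.4142, -3.0000); octagon support 3.1213 vs apothem 1.5 → ∉ W
#3 (-1, -3, 1, -3): internal (-1.0000, -5.2426); octagon support 5.2426 vs apothem 1.5 → ∉ W
#4 (-1, 0, 1, -1): internal (-1.7071, -1.7071); octagon support 2.4142 vs apothem 1.5 → ∉ W
#5 (-1, 1, 1, 0): internal (-1.7071, -0.2929); octagon support 1.7071 vs apothem 1.5 → ∉ W

none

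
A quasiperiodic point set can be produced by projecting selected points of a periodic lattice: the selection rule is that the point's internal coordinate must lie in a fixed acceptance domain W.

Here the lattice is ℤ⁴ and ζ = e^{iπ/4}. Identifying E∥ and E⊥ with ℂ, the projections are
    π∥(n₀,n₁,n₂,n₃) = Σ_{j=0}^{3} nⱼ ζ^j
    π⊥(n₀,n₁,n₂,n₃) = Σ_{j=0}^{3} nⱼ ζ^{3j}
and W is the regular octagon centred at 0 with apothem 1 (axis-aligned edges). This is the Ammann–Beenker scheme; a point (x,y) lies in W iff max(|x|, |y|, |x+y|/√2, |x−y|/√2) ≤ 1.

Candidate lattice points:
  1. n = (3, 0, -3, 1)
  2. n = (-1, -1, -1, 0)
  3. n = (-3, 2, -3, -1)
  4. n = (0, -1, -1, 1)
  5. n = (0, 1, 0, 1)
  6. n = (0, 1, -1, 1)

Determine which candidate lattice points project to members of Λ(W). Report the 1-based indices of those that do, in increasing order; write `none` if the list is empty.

2

π⊥(n) = n₀ + n₁ζ³ + n₂ζ⁶ + n₃ζ⁹ where ζ = e^{iπ/4}.
#1 (3, 0, -3, 1): internal (3.70711, 3.70711); octagon support 5.24264 vs apothem 1 → ∉ W
#2 (-1, -1, -1, 0): internal (-0.29289, 0.29289); octagon support 0.41421 vs apothem 1 → ∈ W
#3 (-3, 2, -3, -1): internal (-5.12132, 3.70711); octagon support 6.24264 vs apothem 1 → ∉ W
#4 (0, -1, -1, 1): internal (1.41421, 1.00000); octagon support 1.70711 vs apothem 1 → ∉ W
#5 (0, 1, 0, 1): internal (0.00000, 1.41421); octagon support 1.41421 vs apothem 1 → ∉ W
#6 (0, 1, -1, 1): internal (0.00000, 2.41421); octagon support 2.41421 vs apothem 1 → ∉ W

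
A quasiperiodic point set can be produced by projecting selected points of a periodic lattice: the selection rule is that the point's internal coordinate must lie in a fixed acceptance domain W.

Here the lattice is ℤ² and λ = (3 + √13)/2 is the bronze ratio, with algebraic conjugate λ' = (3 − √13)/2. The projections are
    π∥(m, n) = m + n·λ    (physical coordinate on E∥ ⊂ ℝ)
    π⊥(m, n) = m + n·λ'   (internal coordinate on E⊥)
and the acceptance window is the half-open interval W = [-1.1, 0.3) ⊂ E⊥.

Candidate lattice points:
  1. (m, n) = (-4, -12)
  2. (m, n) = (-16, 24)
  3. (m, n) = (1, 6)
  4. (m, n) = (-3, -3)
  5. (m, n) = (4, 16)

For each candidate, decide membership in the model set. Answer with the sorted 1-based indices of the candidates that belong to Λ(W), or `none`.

1, 3, 5

λ' = (3−√13)/2 ≈ -0.30278.
#1 (-4,-12): internal coord -4 + (-12)·λ' = -0.36669; -0.36669 ∈ [-1.1, 0.3) → IN Λ
#2 (-16,24): internal coord -16 + (24)·λ' = -23.26662; -23.26662 ∉ [-1.1, 0.3) → out
#3 (1,6): internal coord 1 + (6)·λ' = -0.81665; -0.81665 ∈ [-1.1, 0.3) → IN Λ
#4 (-3,-3): internal coord -3 + (-3)·λ' = -2.09167; -2.09167 ∉ [-1.1, 0.3) → out
#5 (4,16): internal coord 4 + (16)·λ' = -0.84441; -0.84441 ∈ [-1.1, 0.3) → IN Λ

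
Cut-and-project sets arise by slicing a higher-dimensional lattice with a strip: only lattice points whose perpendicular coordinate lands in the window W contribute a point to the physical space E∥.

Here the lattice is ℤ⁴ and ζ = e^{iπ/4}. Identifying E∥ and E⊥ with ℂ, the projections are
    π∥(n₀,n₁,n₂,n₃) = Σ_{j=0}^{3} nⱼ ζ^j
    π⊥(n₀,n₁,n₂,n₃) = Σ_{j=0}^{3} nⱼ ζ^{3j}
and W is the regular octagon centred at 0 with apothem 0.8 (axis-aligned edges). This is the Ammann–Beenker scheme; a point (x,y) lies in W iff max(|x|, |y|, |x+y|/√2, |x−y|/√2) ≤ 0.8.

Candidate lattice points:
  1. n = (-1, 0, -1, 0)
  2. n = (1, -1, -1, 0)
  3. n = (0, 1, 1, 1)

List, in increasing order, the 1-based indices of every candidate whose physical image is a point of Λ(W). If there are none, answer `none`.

With ζ = e^{iπ/4} the internal vectors are ζ^0,ζ^3,ζ^6,ζ^9.
#1 (-1, 0, -1, 0): internal (-1.00000, 1.00000); octagon support 1.41421 vs apothem 0.8 → ∉ W
#2 (1, -1, -1, 0): internal (1.70711, 0.29289); octagon support 1.70711 vs apothem 0.8 → ∉ W
#3 (0, 1, 1, 1): internal (0.00000, 0.41421); octagon support 0.41421 vs apothem 0.8 → ∈ W

3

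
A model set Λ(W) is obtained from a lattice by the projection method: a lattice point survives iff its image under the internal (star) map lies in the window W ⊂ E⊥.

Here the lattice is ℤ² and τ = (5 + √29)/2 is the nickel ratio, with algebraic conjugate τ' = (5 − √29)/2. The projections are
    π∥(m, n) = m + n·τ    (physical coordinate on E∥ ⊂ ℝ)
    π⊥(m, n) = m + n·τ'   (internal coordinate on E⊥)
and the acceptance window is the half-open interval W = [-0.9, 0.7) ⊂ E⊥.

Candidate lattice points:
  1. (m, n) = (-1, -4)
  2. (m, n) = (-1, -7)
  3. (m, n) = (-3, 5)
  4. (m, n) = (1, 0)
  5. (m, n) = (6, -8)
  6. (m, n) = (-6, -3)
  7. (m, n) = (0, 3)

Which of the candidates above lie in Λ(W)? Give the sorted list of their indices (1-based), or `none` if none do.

τ' = (5−√29)/2 ≈ -0.192582.
[1] lift (-1,-4): star map gives -0.229670; window check -0.9 ≤ -0.229670 < 0.7 is true → IN Λ
[2] lift (-1,-7): star map gives 0.348077; window check -0.9 ≤ 0.348077 < 0.7 is true → IN Λ
[3] lift (-3,5): star map gives -3.962912; window check -0.9 ≤ -3.962912 < 0.7 is false → out
[4] lift (1,0): star map gives 1.000000; window check -0.9 ≤ 1.000000 < 0.7 is false → out
[5] lift (6,-8): star map gives 7.540659; window check -0.9 ≤ 7.540659 < 0.7 is false → out
[6] lift (-6,-3): star map gives -5.422253; window check -0.9 ≤ -5.422253 < 0.7 is false → out
[7] lift (0,3): star map gives -0.577747; window check -0.9 ≤ -0.577747 < 0.7 is true → IN Λ

1, 2, 7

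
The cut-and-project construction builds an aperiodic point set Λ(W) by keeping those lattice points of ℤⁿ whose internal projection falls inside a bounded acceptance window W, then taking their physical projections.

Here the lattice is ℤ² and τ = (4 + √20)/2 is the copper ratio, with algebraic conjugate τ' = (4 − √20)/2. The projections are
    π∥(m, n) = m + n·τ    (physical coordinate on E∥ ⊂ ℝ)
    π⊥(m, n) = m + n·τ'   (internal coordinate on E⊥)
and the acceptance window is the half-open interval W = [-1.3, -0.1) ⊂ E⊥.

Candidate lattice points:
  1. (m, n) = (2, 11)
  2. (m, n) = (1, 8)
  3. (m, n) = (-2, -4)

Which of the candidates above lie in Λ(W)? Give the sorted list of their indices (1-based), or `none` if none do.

1, 2, 3

Numerically τ ≈ 4.2361 and τ' = −1/τ ≈ -0.2361.
[1] lift (2,11): star map gives -0.5967; window check -1.3 ≤ -0.5967 < -0.1 is true → IN Λ
[2] lift (1,8): star map gives -0.8885; window check -1.3 ≤ -0.8885 < -0.1 is true → IN Λ
[3] lift (-2,-4): star map gives -1.0557; window check -1.3 ≤ -1.0557 < -0.1 is true → IN Λ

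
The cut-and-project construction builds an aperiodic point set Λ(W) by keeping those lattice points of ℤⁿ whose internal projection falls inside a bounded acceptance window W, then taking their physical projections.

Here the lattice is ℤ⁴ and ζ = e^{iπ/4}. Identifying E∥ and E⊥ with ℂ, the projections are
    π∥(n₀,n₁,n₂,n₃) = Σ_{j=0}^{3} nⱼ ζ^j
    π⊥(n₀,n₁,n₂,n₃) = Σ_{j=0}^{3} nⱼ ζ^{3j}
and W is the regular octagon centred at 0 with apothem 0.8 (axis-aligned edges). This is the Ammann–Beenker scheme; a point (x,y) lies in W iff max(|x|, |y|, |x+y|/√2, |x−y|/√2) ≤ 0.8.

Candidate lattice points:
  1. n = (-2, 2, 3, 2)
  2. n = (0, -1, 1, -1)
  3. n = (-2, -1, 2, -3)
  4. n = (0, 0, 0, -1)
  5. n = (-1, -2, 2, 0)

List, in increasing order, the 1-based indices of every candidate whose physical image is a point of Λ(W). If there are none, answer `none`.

none

With ζ = e^{iπ/4} the internal vectors are ζ^0,ζ^3,ζ^6,ζ^9.
candidate 1: n = (-2, 2, 3, 2) → π⊥ ≈ (-2.000000, -0.171573); max(|x|,|y|,|x±y|/√2) = 2.000000 > 0.8 ⇒ ∉ W
candidate 2: n = (0, -1, 1, -1) → π⊥ ≈ (+0.000000, -2.414214); max(|x|,|y|,|x±y|/√2) = 2.414214 > 0.8 ⇒ ∉ W
candidate 3: n = (-2, -1, 2, -3) → π⊥ ≈ (-3.414214, -4.828427); max(|x|,|y|,|x±y|/√2) = 5.828427 > 0.8 ⇒ ∉ W
candidate 4: n = (0, 0, 0, -1) → π⊥ ≈ (-0.707107, -0.707107); max(|x|,|y|,|x±y|/√2) = 1.000000 > 0.8 ⇒ ∉ W
candidate 5: n = (-1, -2, 2, 0) → π⊥ ≈ (+0.414214, -3.414214); max(|x|,|y|,|x±y|/√2) = 3.414214 > 0.8 ⇒ ∉ W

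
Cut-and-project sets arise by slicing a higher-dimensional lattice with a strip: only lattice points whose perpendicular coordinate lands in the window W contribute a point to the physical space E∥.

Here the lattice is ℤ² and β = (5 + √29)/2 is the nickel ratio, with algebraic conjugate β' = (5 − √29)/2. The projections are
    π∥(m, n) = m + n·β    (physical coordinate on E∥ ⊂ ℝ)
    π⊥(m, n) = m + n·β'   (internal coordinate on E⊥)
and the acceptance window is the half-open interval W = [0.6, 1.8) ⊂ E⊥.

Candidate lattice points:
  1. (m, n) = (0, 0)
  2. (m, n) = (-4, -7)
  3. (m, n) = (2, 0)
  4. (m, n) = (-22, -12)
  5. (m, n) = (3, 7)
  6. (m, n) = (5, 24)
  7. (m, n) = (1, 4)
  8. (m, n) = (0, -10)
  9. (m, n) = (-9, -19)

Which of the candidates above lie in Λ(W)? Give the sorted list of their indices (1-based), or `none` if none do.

5

β' = (5−√29)/2 ≈ -0.192582.
candidate 1: (m,n)=(0,0) → π∥ = 0+0·β ≈ 0.000000, π⊥ = 0+0·β' ≈ 0.000000 ∉ [0.6, 1.8) ⇒ out
candidate 2: (m,n)=(-4,-7) → π∥ = -4-7·β ≈ -40.348077, π⊥ = -4-7·β' ≈ -2.651923 ∉ [0.6, 1.8) ⇒ out
candidate 3: (m,n)=(2,0) → π∥ = 2+0·β ≈ 2.000000, π⊥ = 2+0·β' ≈ 2.000000 ∉ [0.6, 1.8) ⇒ out
candidate 4: (m,n)=(-22,-12) → π∥ = -22-12·β ≈ -84.310989, π⊥ = -22-12·β' ≈ -19.689011 ∉ [0.6, 1.8) ⇒ out
candidate 5: (m,n)=(3,7) → π∥ = 3+7·β ≈ 39.348077, π⊥ = 3+7·β' ≈ 1.651923 ∈ [0.6, 1.8) ⇒ IN Λ
candidate 6: (m,n)=(5,24) → π∥ = 5+24·β ≈ 129.621978, π⊥ = 5+24·β' ≈ 0.378022 ∉ [0.6, 1.8) ⇒ out
candidate 7: (m,n)=(1,4) → π∥ = 1+4·β ≈ 21.770330, π⊥ = 1+4·β' ≈ 0.229670 ∉ [0.6, 1.8) ⇒ out
candidate 8: (m,n)=(0,-10) → π∥ = 0-10·β ≈ -51.925824, π⊥ = 0-10·β' ≈ 1.925824 ∉ [0.6, 1.8) ⇒ out
candidate 9: (m,n)=(-9,-19) → π∥ = -9-19·β ≈ -107.659066, π⊥ = -9-19·β' ≈ -5.340934 ∉ [0.6, 1.8) ⇒ out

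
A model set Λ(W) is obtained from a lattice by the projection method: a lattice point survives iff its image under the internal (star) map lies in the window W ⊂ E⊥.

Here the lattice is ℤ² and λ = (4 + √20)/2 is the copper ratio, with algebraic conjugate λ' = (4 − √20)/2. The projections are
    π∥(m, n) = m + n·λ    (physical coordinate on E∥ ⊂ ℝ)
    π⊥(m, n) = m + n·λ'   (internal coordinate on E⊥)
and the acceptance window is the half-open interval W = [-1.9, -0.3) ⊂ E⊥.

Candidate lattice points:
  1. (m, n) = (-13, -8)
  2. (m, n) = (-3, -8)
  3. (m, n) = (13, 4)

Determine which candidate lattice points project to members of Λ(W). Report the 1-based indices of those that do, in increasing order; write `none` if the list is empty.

Numerically λ ≈ 4.23607 and λ' = −1/λ ≈ -0.23607.
candidate 1: (m,n)=(-13,-8) → π∥ = -13-8·λ ≈ -46.88854, π⊥ = -13-8·λ' ≈ -11.11146 ∉ [-1.9, -0.3) ⇒ out
candidate 2: (m,n)=(-3,-8) → π∥ = -3-8·λ ≈ -36.88854, π⊥ = -3-8·λ' ≈ -1.11146 ∈ [-1.9, -0.3) ⇒ IN Λ
candidate 3: (m,n)=(13,4) → π∥ = 13+4·λ ≈ 29.94427, π⊥ = 13+4·λ' ≈ 12.05573 ∉ [-1.9, -0.3) ⇒ out

2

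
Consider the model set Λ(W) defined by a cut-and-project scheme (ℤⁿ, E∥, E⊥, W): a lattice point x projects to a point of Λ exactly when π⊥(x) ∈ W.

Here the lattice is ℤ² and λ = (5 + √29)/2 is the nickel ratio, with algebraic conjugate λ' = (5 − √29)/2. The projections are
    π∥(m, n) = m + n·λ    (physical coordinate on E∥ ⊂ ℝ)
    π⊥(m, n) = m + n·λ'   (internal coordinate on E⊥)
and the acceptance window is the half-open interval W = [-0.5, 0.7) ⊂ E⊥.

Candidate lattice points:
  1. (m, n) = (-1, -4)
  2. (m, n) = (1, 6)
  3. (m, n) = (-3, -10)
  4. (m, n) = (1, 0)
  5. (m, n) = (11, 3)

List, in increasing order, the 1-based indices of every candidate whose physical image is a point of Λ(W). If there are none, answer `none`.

1, 2

Compute λ' = (5−√29)/2 = -0.1926, so π⊥(m,n) = m -0.1926·n.
[1] lift (-1,-4): star map gives -0.2297; window check -0.5 ≤ -0.2297 < 0.7 is true → IN Λ
[2] lift (1,6): star map gives -0.1555; window check -0.5 ≤ -0.1555 < 0.7 is true → IN Λ
[3] lift (-3,-10): star map gives -1.0742; window check -0.5 ≤ -1.0742 < 0.7 is false → out
[4] lift (1,0): star map gives 1.0000; window check -0.5 ≤ 1.0000 < 0.7 is false → out
[5] lift (11,3): star map gives 10.4223; window check -0.5 ≤ 10.4223 < 0.7 is false → out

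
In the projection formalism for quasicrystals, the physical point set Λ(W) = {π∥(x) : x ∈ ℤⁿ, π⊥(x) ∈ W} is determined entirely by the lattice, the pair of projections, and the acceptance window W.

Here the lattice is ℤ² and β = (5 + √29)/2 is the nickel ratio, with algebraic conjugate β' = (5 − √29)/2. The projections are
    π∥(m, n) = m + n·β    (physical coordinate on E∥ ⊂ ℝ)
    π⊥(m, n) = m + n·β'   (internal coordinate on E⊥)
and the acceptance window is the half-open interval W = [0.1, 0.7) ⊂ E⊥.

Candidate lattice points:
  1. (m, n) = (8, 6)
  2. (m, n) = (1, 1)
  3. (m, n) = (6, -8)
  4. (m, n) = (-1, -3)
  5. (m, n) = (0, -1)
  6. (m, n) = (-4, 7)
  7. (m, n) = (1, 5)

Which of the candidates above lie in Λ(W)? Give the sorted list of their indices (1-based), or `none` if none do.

Compute β' = (5−√29)/2 = -0.1926, so π⊥(m,n) = m -0.1926·n.
#1 (8,6): internal coord 8 + (6)·β' = +6.8445; +6.8445 ∉ [0.1, 0.7) → out
#2 (1,1): internal coord 1 + (1)·β' = +0.8074; +0.8074 ∉ [0.1, 0.7) → out
#3 (6,-8): internal coord 6 + (-8)·β' = +7.5407; +7.5407 ∉ [0.1, 0.7) → out
#4 (-1,-3): internal coord -1 + (-3)·β' = -0.4223; -0.4223 ∉ [0.1, 0.7) → out
#5 (0,-1): internal coord 0 + (-1)·β' = +0.1926; +0.1926 ∈ [0.1, 0.7) → IN Λ
#6 (-4,7): internal coord -4 + (7)·β' = -5.3481; -5.3481 ∉ [0.1, 0.7) → out
#7 (1,5): internal coord 1 + (5)·β' = +0.0371; +0.0371 ∉ [0.1, 0.7) → out

5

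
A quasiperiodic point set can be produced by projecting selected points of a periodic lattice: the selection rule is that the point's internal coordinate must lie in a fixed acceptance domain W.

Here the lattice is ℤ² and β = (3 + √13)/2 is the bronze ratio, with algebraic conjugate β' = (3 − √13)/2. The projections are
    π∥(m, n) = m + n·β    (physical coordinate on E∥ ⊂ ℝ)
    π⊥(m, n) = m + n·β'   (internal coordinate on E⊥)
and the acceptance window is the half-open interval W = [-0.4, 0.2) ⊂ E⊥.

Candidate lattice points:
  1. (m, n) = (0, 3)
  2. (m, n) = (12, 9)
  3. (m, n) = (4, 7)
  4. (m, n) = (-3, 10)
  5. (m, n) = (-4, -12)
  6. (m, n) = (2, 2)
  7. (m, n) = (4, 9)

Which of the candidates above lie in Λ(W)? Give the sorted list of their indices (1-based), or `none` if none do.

5

Numerically β ≈ 3.3028 and β' = −1/β ≈ -0.3028.
candidate 1: (m,n)=(0,3) → π∥ = 0+3·β ≈ 9.9083, π⊥ = 0+3·β' ≈ -0.9083 ∉ [-0.4, 0.2) ⇒ out
candidate 2: (m,n)=(12,9) → π∥ = 12+9·β ≈ 41.7250, π⊥ = 12+9·β' ≈ 9.2750 ∉ [-0.4, 0.2) ⇒ out
candidate 3: (m,n)=(4,7) → π∥ = 4+7·β ≈ 27.1194, π⊥ = 4+7·β' ≈ 1.8806 ∉ [-0.4, 0.2) ⇒ out
candidate 4: (m,n)=(-3,10) → π∥ = -3+10·β ≈ 30.0278, π⊥ = -3+10·β' ≈ -6.0278 ∉ [-0.4, 0.2) ⇒ out
candidate 5: (m,n)=(-4,-12) → π∥ = -4-12·β ≈ -43.6333, π⊥ = -4-12·β' ≈ -0.3667 ∈ [-0.4, 0.2) ⇒ IN Λ
candidate 6: (m,n)=(2,2) → π∥ = 2+2·β ≈ 8.6056, π⊥ = 2+2·β' ≈ 1.3944 ∉ [-0.4, 0.2) ⇒ out
candidate 7: (m,n)=(4,9) → π∥ = 4+9·β ≈ 33.7250, π⊥ = 4+9·β' ≈ 1.2750 ∉ [-0.4, 0.2) ⇒ out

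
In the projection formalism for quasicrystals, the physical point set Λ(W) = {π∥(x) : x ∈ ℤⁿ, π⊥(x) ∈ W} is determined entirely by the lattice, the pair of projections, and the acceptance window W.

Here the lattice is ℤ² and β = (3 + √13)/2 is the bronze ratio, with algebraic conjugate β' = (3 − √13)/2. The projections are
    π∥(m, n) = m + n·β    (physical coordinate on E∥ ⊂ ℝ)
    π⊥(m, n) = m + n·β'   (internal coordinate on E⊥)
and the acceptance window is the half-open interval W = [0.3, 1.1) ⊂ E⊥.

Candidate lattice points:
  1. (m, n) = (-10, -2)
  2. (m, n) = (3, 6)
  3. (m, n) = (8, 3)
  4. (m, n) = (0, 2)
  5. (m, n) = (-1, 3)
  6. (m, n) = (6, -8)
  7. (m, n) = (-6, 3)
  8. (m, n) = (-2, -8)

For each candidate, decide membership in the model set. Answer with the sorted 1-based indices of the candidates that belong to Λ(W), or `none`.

8

Numerically β ≈ 3.302776 and β' = −1/β ≈ -0.302776.
candidate 1: (m,n)=(-10,-2) → π∥ = -10-2·β ≈ -16.605551, π⊥ = -10-2·β' ≈ -9.394449 ∉ [0.3, 1.1) ⇒ out
candidate 2: (m,n)=(3,6) → π∥ = 3+6·β ≈ 22.816654, π⊥ = 3+6·β' ≈ 1.183346 ∉ [0.3, 1.1) ⇒ out
candidate 3: (m,n)=(8,3) → π∥ = 8+3·β ≈ 17.908327, π⊥ = 8+3·β' ≈ 7.091673 ∉ [0.3, 1.1) ⇒ out
candidate 4: (m,n)=(0,2) → π∥ = 0+2·β ≈ 6.605551, π⊥ = 0+2·β' ≈ -0.605551 ∉ [0.3, 1.1) ⇒ out
candidate 5: (m,n)=(-1,3) → π∥ = -1+3·β ≈ 8.908327, π⊥ = -1+3·β' ≈ -1.908327 ∉ [0.3, 1.1) ⇒ out
candidate 6: (m,n)=(6,-8) → π∥ = 6-8·β ≈ -20.422205, π⊥ = 6-8·β' ≈ 8.422205 ∉ [0.3, 1.1) ⇒ out
candidate 7: (m,n)=(-6,3) → π∥ = -6+3·β ≈ 3.908327, π⊥ = -6+3·β' ≈ -6.908327 ∉ [0.3, 1.1) ⇒ out
candidate 8: (m,n)=(-2,-8) → π∥ = -2-8·β ≈ -28.422205, π⊥ = -2-8·β' ≈ 0.422205 ∈ [0.3, 1.1) ⇒ IN Λ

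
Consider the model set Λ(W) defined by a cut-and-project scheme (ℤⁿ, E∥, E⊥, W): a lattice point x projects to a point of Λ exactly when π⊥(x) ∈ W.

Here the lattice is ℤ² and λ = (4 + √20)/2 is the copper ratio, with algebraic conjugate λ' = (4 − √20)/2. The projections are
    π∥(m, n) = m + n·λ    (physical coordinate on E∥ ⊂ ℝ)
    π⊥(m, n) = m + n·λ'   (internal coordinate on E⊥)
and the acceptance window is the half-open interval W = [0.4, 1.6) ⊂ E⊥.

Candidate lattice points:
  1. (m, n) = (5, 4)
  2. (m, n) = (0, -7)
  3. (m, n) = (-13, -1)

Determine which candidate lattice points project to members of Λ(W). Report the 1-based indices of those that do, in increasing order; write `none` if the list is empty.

λ' = (4−√20)/2 ≈ -0.236068.
[1] lift (5,4): star map gives 4.055728; window check 0.4 ≤ 4.055728 < 1.6 is false → out
[2] lift (0,-7): star map gives 1.652476; window check 0.4 ≤ 1.652476 < 1.6 is false → out
[3] lift (-13,-1): star map gives -12.763932; window check 0.4 ≤ -12.763932 < 1.6 is false → out

none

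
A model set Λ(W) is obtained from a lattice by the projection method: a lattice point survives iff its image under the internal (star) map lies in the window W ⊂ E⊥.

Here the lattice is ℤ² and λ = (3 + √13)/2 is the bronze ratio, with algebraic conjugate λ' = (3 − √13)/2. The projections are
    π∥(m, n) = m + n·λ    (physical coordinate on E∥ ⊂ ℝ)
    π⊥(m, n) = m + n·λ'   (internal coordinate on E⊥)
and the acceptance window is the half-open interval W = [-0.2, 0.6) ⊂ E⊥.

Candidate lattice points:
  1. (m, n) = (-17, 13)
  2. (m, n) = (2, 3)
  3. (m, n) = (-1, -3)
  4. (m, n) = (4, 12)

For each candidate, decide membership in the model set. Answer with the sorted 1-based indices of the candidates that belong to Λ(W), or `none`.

3, 4

Compute λ' = (3−√13)/2 = -0.302776, so π⊥(m,n) = m -0.302776·n.
candidate 1: (m,n)=(-17,13) → π∥ = -17+13·λ ≈ 25.936083, π⊥ = -17+13·λ' ≈ -20.936083 ∉ [-0.2, 0.6) ⇒ out
candidate 2: (m,n)=(2,3) → π∥ = 2+3·λ ≈ 11.908327, π⊥ = 2+3·λ' ≈ 1.091673 ∉ [-0.2, 0.6) ⇒ out
candidate 3: (m,n)=(-1,-3) → π∥ = -1-3·λ ≈ -10.908327, π⊥ = -1-3·λ' ≈ -0.091673 ∈ [-0.2, 0.6) ⇒ IN Λ
candidate 4: (m,n)=(4,12) → π∥ = 4+12·λ ≈ 43.633308, π⊥ = 4+12·λ' ≈ 0.366692 ∈ [-0.2, 0.6) ⇒ IN Λ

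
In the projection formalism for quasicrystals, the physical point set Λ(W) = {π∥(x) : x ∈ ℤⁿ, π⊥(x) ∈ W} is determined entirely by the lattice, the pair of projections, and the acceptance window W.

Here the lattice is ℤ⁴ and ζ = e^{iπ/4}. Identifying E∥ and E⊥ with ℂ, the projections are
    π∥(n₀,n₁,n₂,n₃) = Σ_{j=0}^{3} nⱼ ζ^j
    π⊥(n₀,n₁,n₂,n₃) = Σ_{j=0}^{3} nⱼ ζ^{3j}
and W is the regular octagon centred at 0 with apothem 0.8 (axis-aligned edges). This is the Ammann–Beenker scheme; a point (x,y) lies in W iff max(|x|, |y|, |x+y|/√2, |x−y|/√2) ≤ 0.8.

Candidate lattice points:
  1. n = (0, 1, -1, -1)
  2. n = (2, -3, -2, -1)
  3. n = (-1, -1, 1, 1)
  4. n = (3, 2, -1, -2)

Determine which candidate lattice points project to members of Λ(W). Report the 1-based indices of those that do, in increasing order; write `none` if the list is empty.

none

Internal map: ζ^{3j} for j=0..3 gives (1,0), (−√2/2,√2/2), (0,−1), (√2/2,√2/2).
candidate 1: n = (0, 1, -1, -1) → π⊥ ≈ (-1.414214, +1.000000); max(|x|,|y|,|x±y|/√2) = 1.707107 > 0.8 ⇒ ∉ W
candidate 2: n = (2, -3, -2, -1) → π⊥ ≈ (+3.414214, -0.828427); max(|x|,|y|,|x±y|/√2) = 3.414214 > 0.8 ⇒ ∉ W
candidate 3: n = (-1, -1, 1, 1) → π⊥ ≈ (+0.414214, -1.000000); max(|x|,|y|,|x±y|/√2) = 1.000000 > 0.8 ⇒ ∉ W
candidate 4: n = (3, 2, -1, -2) → π⊥ ≈ (+0.171573, +1.000000); max(|x|,|y|,|x±y|/√2) = 1.000000 > 0.8 ⇒ ∉ W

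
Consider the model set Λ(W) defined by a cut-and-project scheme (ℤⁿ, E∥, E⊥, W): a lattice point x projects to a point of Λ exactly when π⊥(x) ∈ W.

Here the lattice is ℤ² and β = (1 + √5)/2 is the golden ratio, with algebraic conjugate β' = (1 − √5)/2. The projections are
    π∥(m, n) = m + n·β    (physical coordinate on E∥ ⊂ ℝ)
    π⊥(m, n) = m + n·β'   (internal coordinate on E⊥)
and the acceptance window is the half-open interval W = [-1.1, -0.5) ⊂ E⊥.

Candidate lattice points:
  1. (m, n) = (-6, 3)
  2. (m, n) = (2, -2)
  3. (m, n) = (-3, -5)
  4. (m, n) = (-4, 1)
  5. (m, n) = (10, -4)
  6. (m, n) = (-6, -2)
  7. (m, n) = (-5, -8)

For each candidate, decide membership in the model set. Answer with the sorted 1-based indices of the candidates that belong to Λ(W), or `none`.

Numerically β ≈ 1.6180 and β' = −1/β ≈ -0.6180.
[1] lift (-6,3): star map gives -7.8541; window check -1.1 ≤ -7.8541 < -0.5 is false → out
[2] lift (2,-2): star map gives 3.2361; window check -1.1 ≤ 3.2361 < -0.5 is false → out
[3] lift (-3,-5): star map gives 0.0902; window check -1.1 ≤ 0.0902 < -0.5 is false → out
[4] lift (-4,1): star map gives -4.6180; window check -1.1 ≤ -4.6180 < -0.5 is false → out
[5] lift (10,-4): star map gives 12.4721; window check -1.1 ≤ 12.4721 < -0.5 is false → out
[6] lift (-6,-2): star map gives -4.7639; window check -1.1 ≤ -4.7639 < -0.5 is false → out
[7] lift (-5,-8): star map gives -0.0557; window check -1.1 ≤ -0.0557 < -0.5 is false → out

none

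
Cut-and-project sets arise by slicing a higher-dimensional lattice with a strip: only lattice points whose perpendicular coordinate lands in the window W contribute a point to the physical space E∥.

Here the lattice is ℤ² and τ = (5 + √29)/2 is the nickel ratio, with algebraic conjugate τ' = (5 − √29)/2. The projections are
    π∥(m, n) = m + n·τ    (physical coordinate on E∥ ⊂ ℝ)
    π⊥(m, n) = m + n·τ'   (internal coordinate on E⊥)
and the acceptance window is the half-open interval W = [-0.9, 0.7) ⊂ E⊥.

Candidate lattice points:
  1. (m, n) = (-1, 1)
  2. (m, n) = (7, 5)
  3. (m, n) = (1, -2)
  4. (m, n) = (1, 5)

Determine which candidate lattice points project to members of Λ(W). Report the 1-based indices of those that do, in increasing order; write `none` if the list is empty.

Compute τ' = (5−√29)/2 = -0.192582, so π⊥(m,n) = m -0.192582·n.
candidate 1: (m,n)=(-1,1) → π∥ = -1+1·τ ≈ 4.192582, π⊥ = -1+1·τ' ≈ -1.192582 ∉ [-0.9, 0.7) ⇒ out
candidate 2: (m,n)=(7,5) → π∥ = 7+5·τ ≈ 32.962912, π⊥ = 7+5·τ' ≈ 6.037088 ∉ [-0.9, 0.7) ⇒ out
candidate 3: (m,n)=(1,-2) → π∥ = 1-2·τ ≈ -9.385165, π⊥ = 1-2·τ' ≈ 1.385165 ∉ [-0.9, 0.7) ⇒ out
candidate 4: (m,n)=(1,5) → π∥ = 1+5·τ ≈ 26.962912, π⊥ = 1+5·τ' ≈ 0.037088 ∈ [-0.9, 0.7) ⇒ IN Λ

4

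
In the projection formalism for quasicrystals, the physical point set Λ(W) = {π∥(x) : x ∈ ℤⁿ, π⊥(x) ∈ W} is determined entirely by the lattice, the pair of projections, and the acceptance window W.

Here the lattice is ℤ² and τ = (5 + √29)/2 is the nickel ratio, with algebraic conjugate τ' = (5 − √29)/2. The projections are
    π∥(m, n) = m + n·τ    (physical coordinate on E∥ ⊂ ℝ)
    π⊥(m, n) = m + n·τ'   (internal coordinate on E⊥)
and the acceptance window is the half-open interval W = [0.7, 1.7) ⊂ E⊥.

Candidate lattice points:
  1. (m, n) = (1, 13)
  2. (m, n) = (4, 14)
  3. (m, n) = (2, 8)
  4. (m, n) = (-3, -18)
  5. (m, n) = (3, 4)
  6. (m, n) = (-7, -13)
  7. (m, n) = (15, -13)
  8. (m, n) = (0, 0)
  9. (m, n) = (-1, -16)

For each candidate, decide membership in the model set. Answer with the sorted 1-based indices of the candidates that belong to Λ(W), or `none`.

τ' = (5−√29)/2 ≈ -0.192582.
candidate 1: (m,n)=(1,13) → π∥ = 1+13·τ ≈ 68.503571, π⊥ = 1+13·τ' ≈ -1.503571 ∉ [0.7, 1.7) ⇒ out
candidate 2: (m,n)=(4,14) → π∥ = 4+14·τ ≈ 76.696154, π⊥ = 4+14·τ' ≈ 1.303846 ∈ [0.7, 1.7) ⇒ IN Λ
candidate 3: (m,n)=(2,8) → π∥ = 2+8·τ ≈ 43.540659, π⊥ = 2+8·τ' ≈ 0.459341 ∉ [0.7, 1.7) ⇒ out
candidate 4: (m,n)=(-3,-18) → π∥ = -3-18·τ ≈ -96.466483, π⊥ = -3-18·τ' ≈ 0.466483 ∉ [0.7, 1.7) ⇒ out
candidate 5: (m,n)=(3,4) → π∥ = 3+4·τ ≈ 23.770330, π⊥ = 3+4·τ' ≈ 2.229670 ∉ [0.7, 1.7) ⇒ out
candidate 6: (m,n)=(-7,-13) → π∥ = -7-13·τ ≈ -74.503571, π⊥ = -7-13·τ' ≈ -4.496429 ∉ [0.7, 1.7) ⇒ out
candidate 7: (m,n)=(15,-13) → π∥ = 15-13·τ ≈ -52.503571, π⊥ = 15-13·τ' ≈ 17.503571 ∉ [0.7, 1.7) ⇒ out
candidate 8: (m,n)=(0,0) → π∥ = 0+0·τ ≈ 0.000000, π⊥ = 0+0·τ' ≈ 0.000000 ∉ [0.7, 1.7) ⇒ out
candidate 9: (m,n)=(-1,-16) → π∥ = -1-16·τ ≈ -84.081318, π⊥ = -1-16·τ' ≈ 2.081318 ∉ [0.7, 1.7) ⇒ out

2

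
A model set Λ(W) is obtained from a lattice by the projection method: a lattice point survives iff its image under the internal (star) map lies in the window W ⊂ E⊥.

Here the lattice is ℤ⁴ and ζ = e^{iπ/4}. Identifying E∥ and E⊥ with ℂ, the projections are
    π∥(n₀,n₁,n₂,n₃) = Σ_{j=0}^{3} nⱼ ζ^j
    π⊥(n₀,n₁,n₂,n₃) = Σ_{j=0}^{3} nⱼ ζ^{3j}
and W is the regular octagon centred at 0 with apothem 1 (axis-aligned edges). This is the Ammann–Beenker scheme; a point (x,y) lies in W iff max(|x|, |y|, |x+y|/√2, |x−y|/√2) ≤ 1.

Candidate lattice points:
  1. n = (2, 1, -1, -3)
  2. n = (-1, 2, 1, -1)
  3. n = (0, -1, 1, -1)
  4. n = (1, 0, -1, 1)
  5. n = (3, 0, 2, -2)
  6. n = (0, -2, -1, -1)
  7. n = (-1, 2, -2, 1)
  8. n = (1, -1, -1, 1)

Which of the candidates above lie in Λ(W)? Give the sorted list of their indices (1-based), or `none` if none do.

Internal map: ζ^{3j} for j=0..3 gives (1,0), (−√2/2,√2/2), (0,−1), (√2/2,√2/2).
#1 (2, 1, -1, -3): internal (-0.8284, -0.4142); octagon support 0.8787 vs apothem 1 → ∈ W
#2 (-1, 2, 1, -1): internal (-3.1213, -0.2929); octagon support 3.1213 vs apothem 1 → ∉ W
#3 (0, -1, 1, -1): internal (0.0000, -2.4142); octagon support 2.4142 vs apothem 1 → ∉ W
#4 (1, 0, -1, 1): internal (1.7071, 1.7071); octagon support 2.4142 vs apothem 1 → ∉ W
#5 (3, 0, 2, -2): internal (1.5858, -3.4142); octagon support 3.5355 vs apothem 1 → ∉ W
#6 (0, -2, -1, -1): internal (0.7071, -1.1213); octagon support 1.2929 vs apothem 1 → ∉ W
#7 (-1, 2, -2, 1): internal (-1.7071, 4.1213); octagon support 4.1213 vs apothem 1 → ∉ W
#8 (1, -1, -1, 1): internal (2.4142, 1.0000); octagon support 2.4142 vs apothem 1 → ∉ W

1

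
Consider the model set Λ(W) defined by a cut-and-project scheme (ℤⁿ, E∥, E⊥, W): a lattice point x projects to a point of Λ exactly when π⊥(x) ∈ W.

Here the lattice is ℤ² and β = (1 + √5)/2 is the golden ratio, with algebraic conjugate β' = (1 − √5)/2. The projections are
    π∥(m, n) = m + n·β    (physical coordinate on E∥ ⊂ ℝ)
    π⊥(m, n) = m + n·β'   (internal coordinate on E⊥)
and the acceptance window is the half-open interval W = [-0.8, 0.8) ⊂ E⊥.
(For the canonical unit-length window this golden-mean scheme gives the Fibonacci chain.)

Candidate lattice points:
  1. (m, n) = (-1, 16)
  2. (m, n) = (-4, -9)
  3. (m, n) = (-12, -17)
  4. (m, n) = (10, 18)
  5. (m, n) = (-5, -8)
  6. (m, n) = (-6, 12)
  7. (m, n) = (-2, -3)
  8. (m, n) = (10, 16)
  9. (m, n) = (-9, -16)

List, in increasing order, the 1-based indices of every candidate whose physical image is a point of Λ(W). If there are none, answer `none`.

5, 7, 8

Compute β' = (1−√5)/2 = -0.6180, so π⊥(m,n) = m -0.6180·n.
#1 (-1,16): internal coord -1 + (16)·β' = -10.8885; -10.8885 ∉ [-0.8, 0.8) → out
#2 (-4,-9): internal coord -4 + (-9)·β' = +1.5623; +1.5623 ∉ [-0.8, 0.8) → out
#3 (-12,-17): internal coord -12 + (-17)·β' = -1.4934; -1.4934 ∉ [-0.8, 0.8) → out
#4 (10,18): internal coord 10 + (18)·β' = -1.1246; -1.1246 ∉ [-0.8, 0.8) → out
#5 (-5,-8): internal coord -5 + (-8)·β' = -0.0557; -0.0557 ∈ [-0.8, 0.8) → IN Λ
#6 (-6,12): internal coord -6 + (12)·β' = -13.4164; -13.4164 ∉ [-0.8, 0.8) → out
#7 (-2,-3): internal coord -2 + (-3)·β' = -0.1459; -0.1459 ∈ [-0.8, 0.8) → IN Λ
#8 (10,16): internal coord 10 + (16)·β' = +0.1115; +0.1115 ∈ [-0.8, 0.8) → IN Λ
#9 (-9,-16): internal coord -9 + (-16)·β' = +0.8885; +0.8885 ∉ [-0.8, 0.8) → out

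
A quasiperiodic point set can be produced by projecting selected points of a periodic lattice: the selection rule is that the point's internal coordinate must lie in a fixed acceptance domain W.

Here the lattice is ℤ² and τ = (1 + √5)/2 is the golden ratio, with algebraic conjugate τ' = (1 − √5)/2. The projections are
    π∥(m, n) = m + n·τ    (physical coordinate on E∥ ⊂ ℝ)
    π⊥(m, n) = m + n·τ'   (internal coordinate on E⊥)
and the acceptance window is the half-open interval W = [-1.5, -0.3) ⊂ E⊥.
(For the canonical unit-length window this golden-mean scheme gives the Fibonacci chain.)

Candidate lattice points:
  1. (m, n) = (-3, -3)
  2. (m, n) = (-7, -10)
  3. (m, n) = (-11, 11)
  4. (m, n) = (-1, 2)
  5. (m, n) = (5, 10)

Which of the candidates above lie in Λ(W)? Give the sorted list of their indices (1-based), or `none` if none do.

1, 2, 5

Numerically τ ≈ 1.61803 and τ' = −1/τ ≈ -0.61803.
#1 (-3,-3): internal coord -3 + (-3)·τ' = -1.14590; -1.14590 ∈ [-1.5, -0.3) → IN Λ
#2 (-7,-10): internal coord -7 + (-10)·τ' = -0.81966; -0.81966 ∈ [-1.5, -0.3) → IN Λ
#3 (-11,11): internal coord -11 + (11)·τ' = -17.79837; -17.79837 ∉ [-1.5, -0.3) → out
#4 (-1,2): internal coord -1 + (2)·τ' = -2.23607; -2.23607 ∉ [-1.5, -0.3) → out
#5 (5,10): internal coord 5 + (10)·τ' = -1.18034; -1.18034 ∈ [-1.5, -0.3) → IN Λ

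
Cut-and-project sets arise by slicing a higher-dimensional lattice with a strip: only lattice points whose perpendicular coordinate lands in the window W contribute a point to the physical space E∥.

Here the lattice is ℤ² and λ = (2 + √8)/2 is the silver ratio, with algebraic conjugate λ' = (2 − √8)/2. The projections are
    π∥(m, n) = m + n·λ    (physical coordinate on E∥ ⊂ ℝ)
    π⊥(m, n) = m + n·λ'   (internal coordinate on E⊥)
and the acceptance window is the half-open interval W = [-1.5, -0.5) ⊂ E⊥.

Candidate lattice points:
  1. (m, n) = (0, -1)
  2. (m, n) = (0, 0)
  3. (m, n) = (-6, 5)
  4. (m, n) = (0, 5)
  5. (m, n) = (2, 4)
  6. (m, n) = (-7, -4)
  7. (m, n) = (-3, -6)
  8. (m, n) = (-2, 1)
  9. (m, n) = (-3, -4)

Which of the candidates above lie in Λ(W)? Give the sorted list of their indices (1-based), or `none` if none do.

7, 9

Numerically λ ≈ 2.414214 and λ' = −1/λ ≈ -0.414214.
[1] lift (0,-1): star map gives 0.414214; window check -1.5 ≤ 0.414214 < -0.5 is false → out
[2] lift (0,0): star map gives 0.000000; window check -1.5 ≤ 0.000000 < -0.5 is false → out
[3] lift (-6,5): star map gives -8.071068; window check -1.5 ≤ -8.071068 < -0.5 is false → out
[4] lift (0,5): star map gives -2.071068; window check -1.5 ≤ -2.071068 < -0.5 is false → out
[5] lift (2,4): star map gives 0.343146; window check -1.5 ≤ 0.343146 < -0.5 is false → out
[6] lift (-7,-4): star map gives -5.343146; window check -1.5 ≤ -5.343146 < -0.5 is false → out
[7] lift (-3,-6): star map gives -0.514719; window check -1.5 ≤ -0.514719 < -0.5 is true → IN Λ
[8] lift (-2,1): star map gives -2.414214; window check -1.5 ≤ -2.414214 < -0.5 is false → out
[9] lift (-3,-4): star map gives -1.343146; window check -1.5 ≤ -1.343146 < -0.5 is true → IN Λ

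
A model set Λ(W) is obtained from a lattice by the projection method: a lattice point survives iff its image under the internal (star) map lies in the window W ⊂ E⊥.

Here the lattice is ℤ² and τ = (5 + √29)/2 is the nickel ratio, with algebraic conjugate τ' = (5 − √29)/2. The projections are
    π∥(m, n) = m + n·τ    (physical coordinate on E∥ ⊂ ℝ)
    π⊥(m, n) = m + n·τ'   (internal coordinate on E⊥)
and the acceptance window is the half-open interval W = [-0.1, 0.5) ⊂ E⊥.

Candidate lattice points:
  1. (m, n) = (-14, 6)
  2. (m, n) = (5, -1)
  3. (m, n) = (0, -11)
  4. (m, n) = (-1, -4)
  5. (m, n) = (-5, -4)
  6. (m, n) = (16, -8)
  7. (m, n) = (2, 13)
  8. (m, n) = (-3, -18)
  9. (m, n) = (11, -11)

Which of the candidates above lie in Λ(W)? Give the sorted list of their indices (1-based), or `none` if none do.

Numerically τ ≈ 5.1926 and τ' = −1/τ ≈ -0.1926.
candidate 1: (m,n)=(-14,6) → π∥ = -14+6·τ ≈ 17.1555, π⊥ = -14+6·τ' ≈ -15.1555 ∉ [-0.1, 0.5) ⇒ out
candidate 2: (m,n)=(5,-1) → π∥ = 5-1·τ ≈ -0.1926, π⊥ = 5-1·τ' ≈ 5.1926 ∉ [-0.1, 0.5) ⇒ out
candidate 3: (m,n)=(0,-11) → π∥ = 0-11·τ ≈ -57.1184, π⊥ = 0-11·τ' ≈ 2.1184 ∉ [-0.1, 0.5) ⇒ out
candidate 4: (m,n)=(-1,-4) → π∥ = -1-4·τ ≈ -21.7703, π⊥ = -1-4·τ' ≈ -0.2297 ∉ [-0.1, 0.5) ⇒ out
candidate 5: (m,n)=(-5,-4) → π∥ = -5-4·τ ≈ -25.7703, π⊥ = -5-4·τ' ≈ -4.2297 ∉ [-0.1, 0.5) ⇒ out
candidate 6: (m,n)=(16,-8) → π∥ = 16-8·τ ≈ -25.5407, π⊥ = 16-8·τ' ≈ 17.5407 ∉ [-0.1, 0.5) ⇒ out
candidate 7: (m,n)=(2,13) → π∥ = 2+13·τ ≈ 69.5036, π⊥ = 2+13·τ' ≈ -0.5036 ∉ [-0.1, 0.5) ⇒ out
candidate 8: (m,n)=(-3,-18) → π∥ = -3-18·τ ≈ -96.4665, π⊥ = -3-18·τ' ≈ 0.4665 ∈ [-0.1, 0.5) ⇒ IN Λ
candidate 9: (m,n)=(11,-11) → π∥ = 11-11·τ ≈ -46.1184, π⊥ = 11-11·τ' ≈ 13.1184 ∉ [-0.1, 0.5) ⇒ out

8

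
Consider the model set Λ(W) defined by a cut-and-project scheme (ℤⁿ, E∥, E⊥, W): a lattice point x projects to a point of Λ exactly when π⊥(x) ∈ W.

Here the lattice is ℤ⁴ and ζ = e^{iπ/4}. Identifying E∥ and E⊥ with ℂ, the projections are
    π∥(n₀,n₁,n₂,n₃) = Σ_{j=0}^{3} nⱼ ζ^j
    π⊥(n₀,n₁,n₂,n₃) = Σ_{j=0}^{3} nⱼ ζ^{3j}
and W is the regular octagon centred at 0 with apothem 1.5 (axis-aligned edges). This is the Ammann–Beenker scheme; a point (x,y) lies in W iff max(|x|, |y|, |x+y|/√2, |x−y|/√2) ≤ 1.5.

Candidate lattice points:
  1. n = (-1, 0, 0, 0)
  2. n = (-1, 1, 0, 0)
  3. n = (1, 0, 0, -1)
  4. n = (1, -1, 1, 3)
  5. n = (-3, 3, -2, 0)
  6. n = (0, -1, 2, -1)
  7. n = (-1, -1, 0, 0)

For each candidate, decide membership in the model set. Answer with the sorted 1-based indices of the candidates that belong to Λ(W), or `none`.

1, 3, 7

With ζ = e^{iπ/4} the internal vectors are ζ^0,ζ^3,ζ^6,ζ^9.
#1 (-1, 0, 0, 0): internal (-1.0000, 0.0000); octagon support 1.0000 vs apothem 1.5 → ∈ W
#2 (-1, 1, 0, 0): internal (-1.7071, 0.7071); octagon support 1.7071 vs apothem 1.5 → ∉ W
#3 (1, 0, 0, -1): internal (0.2929, -0.7071); octagon support 0.7071 vs apothem 1.5 → ∈ W
#4 (1, -1, 1, 3): internal (3.8284, 0.4142); octagon support 3.8284 vs apothem 1.5 → ∉ W
#5 (-3, 3, -2, 0): internal (-5.1213, 4.1213); octagon support 6.5355 vs apothem 1.5 → ∉ W
#6 (0, -1, 2, -1): internal (0.0000, -3.4142); octagon support 3.4142 vs apothem 1.5 → ∉ W
#7 (-1, -1, 0, 0): internal (-0.2929, -0.7071); octagon support 0.7071 vs apothem 1.5 → ∈ W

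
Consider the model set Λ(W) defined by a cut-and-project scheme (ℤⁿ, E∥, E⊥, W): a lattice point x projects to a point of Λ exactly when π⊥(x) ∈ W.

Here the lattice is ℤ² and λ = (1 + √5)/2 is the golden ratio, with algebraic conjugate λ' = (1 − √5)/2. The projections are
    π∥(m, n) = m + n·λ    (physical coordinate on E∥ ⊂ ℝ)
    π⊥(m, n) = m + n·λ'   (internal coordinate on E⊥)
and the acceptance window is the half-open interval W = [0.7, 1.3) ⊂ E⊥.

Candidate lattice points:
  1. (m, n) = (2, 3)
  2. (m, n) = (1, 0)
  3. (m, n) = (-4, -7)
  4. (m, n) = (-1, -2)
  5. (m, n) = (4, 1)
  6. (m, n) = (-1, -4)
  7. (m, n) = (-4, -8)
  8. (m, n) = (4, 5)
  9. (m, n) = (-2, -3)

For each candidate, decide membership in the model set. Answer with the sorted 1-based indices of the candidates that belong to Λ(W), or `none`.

2, 7, 8

Compute λ' = (1−√5)/2 = -0.6180, so π⊥(m,n) = m -0.6180·n.
#1 (2,3): internal coord 2 + (3)·λ' = +0.1459; +0.1459 ∉ [0.7, 1.3) → out
#2 (1,0): internal coord 1 + (0)·λ' = +1.0000; +1.0000 ∈ [0.7, 1.3) → IN Λ
#3 (-4,-7): internal coord -4 + (-7)·λ' = +0.3262; +0.3262 ∉ [0.7, 1.3) → out
#4 (-1,-2): internal coord -1 + (-2)·λ' = +0.2361; +0.2361 ∉ [0.7, 1.3) → out
#5 (4,1): internal coord 4 + (1)·λ' = +3.3820; +3.3820 ∉ [0.7, 1.3) → out
#6 (-1,-4): internal coord -1 + (-4)·λ' = +1.4721; +1.4721 ∉ [0.7, 1.3) → out
#7 (-4,-8): internal coord -4 + (-8)·λ' = +0.9443; +0.9443 ∈ [0.7, 1.3) → IN Λ
#8 (4,5): internal coord 4 + (5)·λ' = +0.9098; +0.9098 ∈ [0.7, 1.3) → IN Λ
#9 (-2,-3): internal coord -2 + (-3)·λ' = -0.1459; -0.1459 ∉ [0.7, 1.3) → out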